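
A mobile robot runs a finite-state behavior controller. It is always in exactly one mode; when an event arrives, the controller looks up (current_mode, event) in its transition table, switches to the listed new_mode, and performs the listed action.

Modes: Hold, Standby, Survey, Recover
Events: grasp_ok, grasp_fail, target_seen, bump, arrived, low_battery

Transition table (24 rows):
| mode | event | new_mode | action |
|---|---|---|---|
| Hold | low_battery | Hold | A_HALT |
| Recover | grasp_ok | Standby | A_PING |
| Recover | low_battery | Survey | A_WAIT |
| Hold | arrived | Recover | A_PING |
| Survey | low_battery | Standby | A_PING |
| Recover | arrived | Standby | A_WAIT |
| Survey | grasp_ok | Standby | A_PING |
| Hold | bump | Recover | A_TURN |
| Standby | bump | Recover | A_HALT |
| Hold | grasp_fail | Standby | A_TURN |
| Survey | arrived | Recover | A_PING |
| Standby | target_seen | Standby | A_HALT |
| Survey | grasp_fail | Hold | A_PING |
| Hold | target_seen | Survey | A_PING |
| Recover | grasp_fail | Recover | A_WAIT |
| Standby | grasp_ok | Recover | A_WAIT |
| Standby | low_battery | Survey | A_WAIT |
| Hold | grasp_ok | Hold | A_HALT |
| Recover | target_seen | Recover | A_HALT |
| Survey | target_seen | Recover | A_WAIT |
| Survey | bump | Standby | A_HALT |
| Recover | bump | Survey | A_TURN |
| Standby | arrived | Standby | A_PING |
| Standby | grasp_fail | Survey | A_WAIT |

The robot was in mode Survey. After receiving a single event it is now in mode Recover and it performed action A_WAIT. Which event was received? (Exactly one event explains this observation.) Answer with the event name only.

try grasp_ok: (Survey, grasp_ok) → (Standby, A_PING)
try grasp_fail: (Survey, grasp_fail) → (Hold, A_PING)
try target_seen: (Survey, target_seen) → (Recover, A_WAIT)  ← matches
try bump: (Survey, bump) → (Standby, A_HALT)
try arrived: (Survey, arrived) → (Recover, A_PING)
try low_battery: (Survey, low_battery) → (Standby, A_PING)

target_seen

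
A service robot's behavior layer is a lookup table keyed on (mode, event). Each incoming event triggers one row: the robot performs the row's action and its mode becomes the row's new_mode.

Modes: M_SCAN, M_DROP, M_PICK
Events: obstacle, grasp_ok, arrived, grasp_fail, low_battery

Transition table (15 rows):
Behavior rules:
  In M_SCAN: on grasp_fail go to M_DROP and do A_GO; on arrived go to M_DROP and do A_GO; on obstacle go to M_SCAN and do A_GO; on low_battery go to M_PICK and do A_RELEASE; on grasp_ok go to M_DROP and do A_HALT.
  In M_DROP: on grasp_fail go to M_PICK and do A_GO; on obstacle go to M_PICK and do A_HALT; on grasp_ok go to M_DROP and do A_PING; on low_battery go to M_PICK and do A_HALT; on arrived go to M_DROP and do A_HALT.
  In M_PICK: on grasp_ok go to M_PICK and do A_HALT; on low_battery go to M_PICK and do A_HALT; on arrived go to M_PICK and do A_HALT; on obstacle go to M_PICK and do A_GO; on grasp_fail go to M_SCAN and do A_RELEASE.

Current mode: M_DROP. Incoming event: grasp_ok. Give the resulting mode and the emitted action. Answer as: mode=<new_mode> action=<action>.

current mode = M_DROP; filter table to that mode:
  (M_DROP, grasp_fail) → (M_PICK, A_GO)
  (M_DROP, obstacle) → (M_PICK, A_HALT)
  (M_DROP, grasp_ok) → (M_DROP, A_PING)  ← event matches
  (M_DROP, low_battery) → (M_PICK, A_HALT)
  (M_DROP, arrived) → (M_DROP, A_HALT)
event = grasp_ok selects (M_DROP, A_PING)

mode=M_DROP action=A_PING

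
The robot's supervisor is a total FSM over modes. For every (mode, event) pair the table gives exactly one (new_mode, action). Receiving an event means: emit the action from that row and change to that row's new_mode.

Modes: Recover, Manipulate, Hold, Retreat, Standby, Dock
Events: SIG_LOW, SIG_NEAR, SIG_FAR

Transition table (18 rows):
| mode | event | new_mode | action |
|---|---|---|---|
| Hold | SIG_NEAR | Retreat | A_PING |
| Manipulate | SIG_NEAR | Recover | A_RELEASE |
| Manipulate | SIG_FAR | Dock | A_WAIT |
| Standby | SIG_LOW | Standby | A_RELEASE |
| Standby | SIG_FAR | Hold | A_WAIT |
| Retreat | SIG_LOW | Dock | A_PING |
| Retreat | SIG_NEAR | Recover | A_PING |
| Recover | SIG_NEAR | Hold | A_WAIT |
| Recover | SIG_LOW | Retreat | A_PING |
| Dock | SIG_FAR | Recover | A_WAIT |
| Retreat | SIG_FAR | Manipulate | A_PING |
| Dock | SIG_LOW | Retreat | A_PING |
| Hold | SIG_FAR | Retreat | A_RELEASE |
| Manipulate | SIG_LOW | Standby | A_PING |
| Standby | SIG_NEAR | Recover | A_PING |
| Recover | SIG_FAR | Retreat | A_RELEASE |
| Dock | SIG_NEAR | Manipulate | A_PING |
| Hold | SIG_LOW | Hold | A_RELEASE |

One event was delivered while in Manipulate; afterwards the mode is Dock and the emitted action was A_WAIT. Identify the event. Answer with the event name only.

try SIG_LOW: (Manipulate, SIG_LOW) → (Standby, A_PING)
try SIG_NEAR: (Manipulate, SIG_NEAR) → (Recover, A_RELEASE)
try SIG_FAR: (Manipulate, SIG_FAR) → (Dock, A_WAIT)  ← matches

SIG_FAR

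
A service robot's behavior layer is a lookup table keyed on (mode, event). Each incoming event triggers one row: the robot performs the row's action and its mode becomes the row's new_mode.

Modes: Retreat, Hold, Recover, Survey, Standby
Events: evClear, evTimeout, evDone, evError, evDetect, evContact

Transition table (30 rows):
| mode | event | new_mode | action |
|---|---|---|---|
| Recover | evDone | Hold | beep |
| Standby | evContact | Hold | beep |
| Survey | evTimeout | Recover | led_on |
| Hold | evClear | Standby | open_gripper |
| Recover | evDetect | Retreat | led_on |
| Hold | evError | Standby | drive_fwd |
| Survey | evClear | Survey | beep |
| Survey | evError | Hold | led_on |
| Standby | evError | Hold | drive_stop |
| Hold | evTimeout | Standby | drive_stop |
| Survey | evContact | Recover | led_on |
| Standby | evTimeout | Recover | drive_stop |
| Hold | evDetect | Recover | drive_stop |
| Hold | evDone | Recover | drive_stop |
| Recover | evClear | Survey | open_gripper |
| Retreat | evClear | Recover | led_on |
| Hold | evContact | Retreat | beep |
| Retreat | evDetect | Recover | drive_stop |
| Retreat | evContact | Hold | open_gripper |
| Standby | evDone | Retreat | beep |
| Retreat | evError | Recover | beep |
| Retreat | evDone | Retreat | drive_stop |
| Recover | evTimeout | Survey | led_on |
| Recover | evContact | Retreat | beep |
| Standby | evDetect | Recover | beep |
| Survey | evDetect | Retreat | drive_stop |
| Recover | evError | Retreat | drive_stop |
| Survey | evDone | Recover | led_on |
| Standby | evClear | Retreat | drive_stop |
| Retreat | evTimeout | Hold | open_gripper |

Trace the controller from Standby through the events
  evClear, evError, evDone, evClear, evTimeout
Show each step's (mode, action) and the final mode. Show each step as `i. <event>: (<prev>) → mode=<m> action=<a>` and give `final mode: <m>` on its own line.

final mode: Recover

1. evClear: (Standby) → mode=Retreat action=drive_stop
2. evError: (Retreat) → mode=Recover action=beep
3. evDone: (Recover) → mode=Hold action=beep
4. evClear: (Hold) → mode=Standby action=open_gripper
5. evTimeout: (Standby) → mode=Recover action=drive_stop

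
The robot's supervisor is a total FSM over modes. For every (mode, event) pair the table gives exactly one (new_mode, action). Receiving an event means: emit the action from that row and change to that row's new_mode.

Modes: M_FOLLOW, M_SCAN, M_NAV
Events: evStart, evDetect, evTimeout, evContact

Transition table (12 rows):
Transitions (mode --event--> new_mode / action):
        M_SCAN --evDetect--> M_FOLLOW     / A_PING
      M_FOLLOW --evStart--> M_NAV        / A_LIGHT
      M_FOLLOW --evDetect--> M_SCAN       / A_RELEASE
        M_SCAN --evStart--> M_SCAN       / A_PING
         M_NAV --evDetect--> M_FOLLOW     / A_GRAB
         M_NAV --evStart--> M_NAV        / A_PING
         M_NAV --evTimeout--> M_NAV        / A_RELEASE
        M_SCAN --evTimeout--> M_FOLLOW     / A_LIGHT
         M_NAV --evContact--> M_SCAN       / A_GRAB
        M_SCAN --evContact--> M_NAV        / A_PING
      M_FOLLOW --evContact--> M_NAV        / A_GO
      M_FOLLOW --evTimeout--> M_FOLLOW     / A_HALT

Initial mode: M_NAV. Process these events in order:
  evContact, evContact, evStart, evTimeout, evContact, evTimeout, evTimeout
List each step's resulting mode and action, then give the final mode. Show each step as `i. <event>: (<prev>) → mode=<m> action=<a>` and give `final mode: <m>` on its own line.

final mode: M_FOLLOW

1. evContact: (M_NAV) → mode=M_SCAN action=A_GRAB
2. evContact: (M_SCAN) → mode=M_NAV action=A_PING
3. evStart: (M_NAV) → mode=M_NAV action=A_PING
4. evTimeout: (M_NAV) → mode=M_NAV action=A_RELEASE
5. evContact: (M_NAV) → mode=M_SCAN action=A_GRAB
6. evTimeout: (M_SCAN) → mode=M_FOLLOW action=A_LIGHT
7. evTimeout: (M_FOLLOW) → mode=M_FOLLOW action=A_HALT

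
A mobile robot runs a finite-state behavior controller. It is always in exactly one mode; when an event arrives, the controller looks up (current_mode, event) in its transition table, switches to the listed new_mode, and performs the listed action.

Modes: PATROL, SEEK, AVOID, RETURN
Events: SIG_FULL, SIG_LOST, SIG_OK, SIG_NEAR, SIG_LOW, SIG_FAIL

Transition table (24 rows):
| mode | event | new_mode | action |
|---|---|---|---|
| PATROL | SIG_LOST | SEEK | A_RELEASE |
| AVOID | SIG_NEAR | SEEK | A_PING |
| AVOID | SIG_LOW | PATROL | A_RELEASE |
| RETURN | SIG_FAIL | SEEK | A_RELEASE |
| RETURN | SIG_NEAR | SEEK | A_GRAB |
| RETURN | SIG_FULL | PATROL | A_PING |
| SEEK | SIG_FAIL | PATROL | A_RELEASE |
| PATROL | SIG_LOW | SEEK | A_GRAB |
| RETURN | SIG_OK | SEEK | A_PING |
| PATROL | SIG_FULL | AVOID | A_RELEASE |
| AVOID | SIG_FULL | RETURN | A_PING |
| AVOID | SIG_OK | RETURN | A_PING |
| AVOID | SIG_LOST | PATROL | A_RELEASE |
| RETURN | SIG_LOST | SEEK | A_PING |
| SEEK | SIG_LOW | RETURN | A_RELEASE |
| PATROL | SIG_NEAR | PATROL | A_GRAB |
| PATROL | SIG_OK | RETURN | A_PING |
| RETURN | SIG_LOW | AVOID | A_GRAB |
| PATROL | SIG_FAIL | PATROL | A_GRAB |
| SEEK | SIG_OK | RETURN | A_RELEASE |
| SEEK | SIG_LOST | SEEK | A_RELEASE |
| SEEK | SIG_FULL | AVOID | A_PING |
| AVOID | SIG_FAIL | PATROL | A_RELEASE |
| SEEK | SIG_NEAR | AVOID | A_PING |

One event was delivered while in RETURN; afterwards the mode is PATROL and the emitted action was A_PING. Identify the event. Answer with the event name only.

SIG_FULL

try SIG_FULL: (RETURN, SIG_FULL) → (PATROL, A_PING)  ← matches
try SIG_LOST: (RETURN, SIG_LOST) → (SEEK, A_PING)
try SIG_OK: (RETURN, SIG_OK) → (SEEK, A_PING)
try SIG_NEAR: (RETURN, SIG_NEAR) → (SEEK, A_GRAB)
try SIG_LOW: (RETURN, SIG_LOW) → (AVOID, A_GRAB)
try SIG_FAIL: (RETURN, SIG_FAIL) → (SEEK, A_RELEASE)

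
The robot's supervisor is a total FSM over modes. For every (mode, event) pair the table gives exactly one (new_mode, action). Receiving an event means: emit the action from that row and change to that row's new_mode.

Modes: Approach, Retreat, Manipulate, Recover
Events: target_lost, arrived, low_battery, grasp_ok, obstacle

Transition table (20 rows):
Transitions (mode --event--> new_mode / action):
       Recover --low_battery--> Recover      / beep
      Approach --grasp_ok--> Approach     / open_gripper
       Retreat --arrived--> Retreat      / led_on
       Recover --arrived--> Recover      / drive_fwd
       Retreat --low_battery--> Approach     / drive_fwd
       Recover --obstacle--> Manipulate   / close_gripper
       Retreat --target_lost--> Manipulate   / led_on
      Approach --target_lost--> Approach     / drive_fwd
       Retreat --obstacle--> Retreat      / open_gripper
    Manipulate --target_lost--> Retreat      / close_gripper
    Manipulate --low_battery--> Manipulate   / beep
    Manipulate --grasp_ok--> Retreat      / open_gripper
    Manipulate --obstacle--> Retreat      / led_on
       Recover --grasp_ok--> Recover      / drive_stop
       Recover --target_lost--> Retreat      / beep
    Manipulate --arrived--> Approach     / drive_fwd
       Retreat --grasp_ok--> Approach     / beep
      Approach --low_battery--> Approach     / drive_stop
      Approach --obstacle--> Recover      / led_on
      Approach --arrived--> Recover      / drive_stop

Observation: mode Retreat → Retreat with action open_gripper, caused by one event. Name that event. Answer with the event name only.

try target_lost: (Retreat, target_lost) → (Manipulate, led_on)
try arrived: (Retreat, arrived) → (Retreat, led_on)
try low_battery: (Retreat, low_battery) → (Approach, drive_fwd)
try grasp_ok: (Retreat, grasp_ok) → (Approach, beep)
try obstacle: (Retreat, obstacle) → (Retreat, open_gripper)  ← matches

obstacle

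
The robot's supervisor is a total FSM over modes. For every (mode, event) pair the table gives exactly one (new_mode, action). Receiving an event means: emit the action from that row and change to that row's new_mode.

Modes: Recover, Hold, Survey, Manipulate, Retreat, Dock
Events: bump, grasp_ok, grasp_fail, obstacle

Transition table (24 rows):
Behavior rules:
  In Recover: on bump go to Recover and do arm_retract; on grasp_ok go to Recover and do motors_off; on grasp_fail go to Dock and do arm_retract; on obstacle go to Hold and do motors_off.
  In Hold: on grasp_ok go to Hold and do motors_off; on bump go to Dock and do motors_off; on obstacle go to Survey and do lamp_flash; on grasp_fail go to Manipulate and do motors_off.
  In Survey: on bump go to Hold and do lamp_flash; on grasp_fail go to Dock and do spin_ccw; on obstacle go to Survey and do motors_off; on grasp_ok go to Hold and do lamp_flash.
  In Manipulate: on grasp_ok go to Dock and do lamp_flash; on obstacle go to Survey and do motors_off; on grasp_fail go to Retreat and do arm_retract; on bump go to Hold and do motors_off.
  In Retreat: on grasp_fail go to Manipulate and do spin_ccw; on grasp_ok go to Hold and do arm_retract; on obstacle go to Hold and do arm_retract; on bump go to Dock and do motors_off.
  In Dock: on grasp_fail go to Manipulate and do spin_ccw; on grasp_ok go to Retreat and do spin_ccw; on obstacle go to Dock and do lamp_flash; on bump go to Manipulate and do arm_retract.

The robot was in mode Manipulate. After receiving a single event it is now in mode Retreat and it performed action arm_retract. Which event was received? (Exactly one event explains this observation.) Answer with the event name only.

try bump: (Manipulate, bump) → (Hold, motors_off)
try grasp_ok: (Manipulate, grasp_ok) → (Dock, lamp_flash)
try grasp_fail: (Manipulate, grasp_fail) → (Retreat, arm_retract)  ← matches
try obstacle: (Manipulate, obstacle) → (Survey, motors_off)

grasp_fail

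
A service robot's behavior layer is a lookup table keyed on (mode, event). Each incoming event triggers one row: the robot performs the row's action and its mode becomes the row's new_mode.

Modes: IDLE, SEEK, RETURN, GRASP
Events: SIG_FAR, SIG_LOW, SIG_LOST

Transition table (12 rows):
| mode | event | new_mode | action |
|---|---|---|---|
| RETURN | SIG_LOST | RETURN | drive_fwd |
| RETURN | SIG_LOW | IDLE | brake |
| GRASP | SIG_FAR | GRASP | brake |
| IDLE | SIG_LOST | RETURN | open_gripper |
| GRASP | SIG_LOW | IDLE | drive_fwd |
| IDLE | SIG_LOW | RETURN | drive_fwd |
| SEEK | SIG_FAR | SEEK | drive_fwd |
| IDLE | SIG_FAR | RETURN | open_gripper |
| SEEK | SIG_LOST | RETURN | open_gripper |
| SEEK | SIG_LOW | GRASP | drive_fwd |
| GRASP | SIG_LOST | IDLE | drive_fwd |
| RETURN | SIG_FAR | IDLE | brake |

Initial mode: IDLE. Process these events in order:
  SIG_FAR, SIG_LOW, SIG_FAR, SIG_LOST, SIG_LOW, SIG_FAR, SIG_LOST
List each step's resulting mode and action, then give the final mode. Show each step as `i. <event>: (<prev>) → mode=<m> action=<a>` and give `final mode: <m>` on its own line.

final mode: RETURN

1. SIG_FAR: (IDLE) → mode=RETURN action=open_gripper
2. SIG_LOW: (RETURN) → mode=IDLE action=brake
3. SIG_FAR: (IDLE) → mode=RETURN action=open_gripper
4. SIG_LOST: (RETURN) → mode=RETURN action=drive_fwd
5. SIG_LOW: (RETURN) → mode=IDLE action=brake
6. SIG_FAR: (IDLE) → mode=RETURN action=open_gripper
7. SIG_LOST: (RETURN) → mode=RETURN action=drive_fwd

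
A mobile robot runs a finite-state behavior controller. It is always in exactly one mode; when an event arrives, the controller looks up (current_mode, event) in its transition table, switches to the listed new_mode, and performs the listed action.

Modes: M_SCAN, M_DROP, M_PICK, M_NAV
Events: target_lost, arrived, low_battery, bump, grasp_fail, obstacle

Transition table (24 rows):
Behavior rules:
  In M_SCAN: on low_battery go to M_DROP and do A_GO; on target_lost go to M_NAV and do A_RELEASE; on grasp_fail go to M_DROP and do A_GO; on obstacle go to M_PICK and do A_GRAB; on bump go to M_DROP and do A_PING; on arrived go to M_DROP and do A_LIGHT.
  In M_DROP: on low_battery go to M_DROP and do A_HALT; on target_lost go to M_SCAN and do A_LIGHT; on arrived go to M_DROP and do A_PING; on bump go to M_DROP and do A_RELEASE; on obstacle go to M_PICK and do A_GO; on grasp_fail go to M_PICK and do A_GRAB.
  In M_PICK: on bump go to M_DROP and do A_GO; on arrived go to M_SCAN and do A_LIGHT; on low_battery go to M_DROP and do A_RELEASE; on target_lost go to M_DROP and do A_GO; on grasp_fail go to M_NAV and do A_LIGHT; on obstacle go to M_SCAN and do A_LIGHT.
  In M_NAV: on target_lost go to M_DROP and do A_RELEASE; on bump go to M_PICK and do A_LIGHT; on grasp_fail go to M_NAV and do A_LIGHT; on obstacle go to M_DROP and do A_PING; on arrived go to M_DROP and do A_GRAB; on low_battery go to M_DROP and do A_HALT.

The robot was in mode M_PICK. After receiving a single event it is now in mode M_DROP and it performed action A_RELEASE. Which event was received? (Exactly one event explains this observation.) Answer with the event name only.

try target_lost: (M_PICK, target_lost) → (M_DROP, A_GO)
try arrived: (M_PICK, arrived) → (M_SCAN, A_LIGHT)
try low_battery: (M_PICK, low_battery) → (M_DROP, A_RELEASE)  ← matches
try bump: (M_PICK, bump) → (M_DROP, A_GO)
try grasp_fail: (M_PICK, grasp_fail) → (M_NAV, A_LIGHT)
try obstacle: (M_PICK, obstacle) → (M_SCAN, A_LIGHT)

low_battery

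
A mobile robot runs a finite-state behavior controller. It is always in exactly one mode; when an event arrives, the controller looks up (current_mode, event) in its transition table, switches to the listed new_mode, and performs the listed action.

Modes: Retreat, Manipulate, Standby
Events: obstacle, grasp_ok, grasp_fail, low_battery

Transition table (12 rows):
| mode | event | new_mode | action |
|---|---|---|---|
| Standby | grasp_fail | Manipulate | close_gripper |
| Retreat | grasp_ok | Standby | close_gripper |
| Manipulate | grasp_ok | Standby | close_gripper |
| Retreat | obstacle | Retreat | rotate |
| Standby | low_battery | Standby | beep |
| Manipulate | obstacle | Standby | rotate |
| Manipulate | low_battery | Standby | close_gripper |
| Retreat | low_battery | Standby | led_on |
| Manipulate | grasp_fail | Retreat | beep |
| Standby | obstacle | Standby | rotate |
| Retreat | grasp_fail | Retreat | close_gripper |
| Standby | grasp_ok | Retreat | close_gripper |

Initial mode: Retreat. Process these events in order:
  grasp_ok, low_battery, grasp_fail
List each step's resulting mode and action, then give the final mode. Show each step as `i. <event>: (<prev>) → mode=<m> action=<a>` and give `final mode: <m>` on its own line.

1. grasp_ok: (Retreat) → mode=Standby action=close_gripper
2. low_battery: (Standby) → mode=Standby action=beep
3. grasp_fail: (Standby) → mode=Manipulate action=close_gripper

final mode: Manipulate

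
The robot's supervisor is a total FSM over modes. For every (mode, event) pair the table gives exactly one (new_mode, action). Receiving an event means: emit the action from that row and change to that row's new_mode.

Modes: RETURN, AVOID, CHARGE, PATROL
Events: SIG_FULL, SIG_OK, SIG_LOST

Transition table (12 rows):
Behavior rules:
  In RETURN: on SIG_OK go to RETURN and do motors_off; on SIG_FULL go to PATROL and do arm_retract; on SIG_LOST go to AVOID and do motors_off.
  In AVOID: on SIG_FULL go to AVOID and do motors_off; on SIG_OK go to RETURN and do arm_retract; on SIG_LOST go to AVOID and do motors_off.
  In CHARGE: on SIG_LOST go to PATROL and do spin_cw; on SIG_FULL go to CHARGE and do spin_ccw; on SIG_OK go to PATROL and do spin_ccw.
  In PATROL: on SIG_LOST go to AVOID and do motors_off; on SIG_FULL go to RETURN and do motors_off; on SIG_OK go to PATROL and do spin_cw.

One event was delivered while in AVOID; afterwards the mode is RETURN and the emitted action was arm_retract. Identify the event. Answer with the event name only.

SIG_OK

try SIG_FULL: (AVOID, SIG_FULL) → (AVOID, motors_off)
try SIG_OK: (AVOID, SIG_OK) → (RETURN, arm_retract)  ← matches
try SIG_LOST: (AVOID, SIG_LOST) → (AVOID, motors_off)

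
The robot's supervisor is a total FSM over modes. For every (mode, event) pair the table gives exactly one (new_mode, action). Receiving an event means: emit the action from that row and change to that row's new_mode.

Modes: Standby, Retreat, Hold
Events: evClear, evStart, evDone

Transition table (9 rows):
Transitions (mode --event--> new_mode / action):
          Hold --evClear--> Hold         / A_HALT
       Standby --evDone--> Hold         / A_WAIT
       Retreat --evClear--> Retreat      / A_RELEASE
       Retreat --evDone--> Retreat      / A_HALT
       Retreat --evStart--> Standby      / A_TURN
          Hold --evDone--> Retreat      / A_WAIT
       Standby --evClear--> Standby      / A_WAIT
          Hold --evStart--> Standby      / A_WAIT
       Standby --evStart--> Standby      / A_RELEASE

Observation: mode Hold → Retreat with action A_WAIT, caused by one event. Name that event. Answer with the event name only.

evDone

try evClear: (Hold, evClear) → (Hold, A_HALT)
try evStart: (Hold, evStart) → (Standby, A_WAIT)
try evDone: (Hold, evDone) → (Retreat, A_WAIT)  ← matches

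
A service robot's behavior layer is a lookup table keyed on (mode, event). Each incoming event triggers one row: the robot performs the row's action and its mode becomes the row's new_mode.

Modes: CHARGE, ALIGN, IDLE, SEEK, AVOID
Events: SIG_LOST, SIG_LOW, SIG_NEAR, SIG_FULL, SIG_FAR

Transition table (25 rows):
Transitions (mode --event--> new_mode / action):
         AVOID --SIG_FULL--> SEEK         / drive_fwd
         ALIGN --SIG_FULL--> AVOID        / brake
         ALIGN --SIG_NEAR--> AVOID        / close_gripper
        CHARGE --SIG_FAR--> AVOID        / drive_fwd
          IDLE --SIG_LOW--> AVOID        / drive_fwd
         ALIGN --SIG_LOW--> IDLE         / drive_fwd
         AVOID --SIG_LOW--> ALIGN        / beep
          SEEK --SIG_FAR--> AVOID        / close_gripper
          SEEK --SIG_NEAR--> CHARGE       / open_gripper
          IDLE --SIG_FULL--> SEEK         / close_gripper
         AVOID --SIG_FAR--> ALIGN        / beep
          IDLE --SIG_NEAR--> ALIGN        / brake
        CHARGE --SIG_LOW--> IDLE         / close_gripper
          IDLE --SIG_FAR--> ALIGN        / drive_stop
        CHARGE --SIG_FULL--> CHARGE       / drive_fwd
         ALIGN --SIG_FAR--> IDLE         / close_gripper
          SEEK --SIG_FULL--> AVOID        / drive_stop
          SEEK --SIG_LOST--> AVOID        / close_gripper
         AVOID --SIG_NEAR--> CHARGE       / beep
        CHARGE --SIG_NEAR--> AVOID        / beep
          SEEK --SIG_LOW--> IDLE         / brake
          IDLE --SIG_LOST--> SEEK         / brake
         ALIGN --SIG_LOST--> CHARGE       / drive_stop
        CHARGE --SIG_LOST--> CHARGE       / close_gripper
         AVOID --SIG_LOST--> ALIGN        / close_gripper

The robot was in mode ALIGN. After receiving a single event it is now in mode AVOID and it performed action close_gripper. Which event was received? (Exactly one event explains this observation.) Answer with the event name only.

SIG_NEAR

try SIG_LOST: (ALIGN, SIG_LOST) → (CHARGE, drive_stop)
try SIG_LOW: (ALIGN, SIG_LOW) → (IDLE, drive_fwd)
try SIG_NEAR: (ALIGN, SIG_NEAR) → (AVOID, close_gripper)  ← matches
try SIG_FULL: (ALIGN, SIG_FULL) → (AVOID, brake)
try SIG_FAR: (ALIGN, SIG_FAR) → (IDLE, close_gripper)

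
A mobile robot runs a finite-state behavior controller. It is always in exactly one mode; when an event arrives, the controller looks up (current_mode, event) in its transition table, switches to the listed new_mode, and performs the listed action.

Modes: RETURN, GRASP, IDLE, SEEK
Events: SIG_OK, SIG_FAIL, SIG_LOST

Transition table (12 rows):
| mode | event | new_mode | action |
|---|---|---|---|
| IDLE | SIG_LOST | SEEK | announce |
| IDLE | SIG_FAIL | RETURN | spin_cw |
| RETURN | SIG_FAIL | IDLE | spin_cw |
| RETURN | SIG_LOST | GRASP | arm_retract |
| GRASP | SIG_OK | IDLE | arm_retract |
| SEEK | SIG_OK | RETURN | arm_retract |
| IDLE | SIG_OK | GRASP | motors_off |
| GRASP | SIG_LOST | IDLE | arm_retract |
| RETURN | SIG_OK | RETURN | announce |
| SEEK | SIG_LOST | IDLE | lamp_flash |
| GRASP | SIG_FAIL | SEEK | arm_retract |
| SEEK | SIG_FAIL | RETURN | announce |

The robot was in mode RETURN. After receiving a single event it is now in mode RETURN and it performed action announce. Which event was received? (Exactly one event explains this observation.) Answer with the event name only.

try SIG_OK: (RETURN, SIG_OK) → (RETURN, announce)  ← matches
try SIG_FAIL: (RETURN, SIG_FAIL) → (IDLE, spin_cw)
try SIG_LOST: (RETURN, SIG_LOST) → (GRASP, arm_retract)

SIG_OK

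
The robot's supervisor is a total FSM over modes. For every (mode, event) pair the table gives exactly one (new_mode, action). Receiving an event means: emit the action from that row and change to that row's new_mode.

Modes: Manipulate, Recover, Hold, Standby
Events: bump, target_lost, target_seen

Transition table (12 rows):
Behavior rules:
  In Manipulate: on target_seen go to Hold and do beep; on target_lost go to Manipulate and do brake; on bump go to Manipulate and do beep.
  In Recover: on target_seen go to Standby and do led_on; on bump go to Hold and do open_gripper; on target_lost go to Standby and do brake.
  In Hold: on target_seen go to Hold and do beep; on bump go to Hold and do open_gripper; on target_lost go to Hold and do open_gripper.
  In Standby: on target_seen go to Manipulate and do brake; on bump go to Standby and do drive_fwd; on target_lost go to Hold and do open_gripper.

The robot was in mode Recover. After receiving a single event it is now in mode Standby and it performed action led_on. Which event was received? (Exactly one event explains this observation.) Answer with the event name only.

try bump: (Recover, bump) → (Hold, open_gripper)
try target_lost: (Recover, target_lost) → (Standby, brake)
try target_seen: (Recover, target_seen) → (Standby, led_on)  ← matches

target_seen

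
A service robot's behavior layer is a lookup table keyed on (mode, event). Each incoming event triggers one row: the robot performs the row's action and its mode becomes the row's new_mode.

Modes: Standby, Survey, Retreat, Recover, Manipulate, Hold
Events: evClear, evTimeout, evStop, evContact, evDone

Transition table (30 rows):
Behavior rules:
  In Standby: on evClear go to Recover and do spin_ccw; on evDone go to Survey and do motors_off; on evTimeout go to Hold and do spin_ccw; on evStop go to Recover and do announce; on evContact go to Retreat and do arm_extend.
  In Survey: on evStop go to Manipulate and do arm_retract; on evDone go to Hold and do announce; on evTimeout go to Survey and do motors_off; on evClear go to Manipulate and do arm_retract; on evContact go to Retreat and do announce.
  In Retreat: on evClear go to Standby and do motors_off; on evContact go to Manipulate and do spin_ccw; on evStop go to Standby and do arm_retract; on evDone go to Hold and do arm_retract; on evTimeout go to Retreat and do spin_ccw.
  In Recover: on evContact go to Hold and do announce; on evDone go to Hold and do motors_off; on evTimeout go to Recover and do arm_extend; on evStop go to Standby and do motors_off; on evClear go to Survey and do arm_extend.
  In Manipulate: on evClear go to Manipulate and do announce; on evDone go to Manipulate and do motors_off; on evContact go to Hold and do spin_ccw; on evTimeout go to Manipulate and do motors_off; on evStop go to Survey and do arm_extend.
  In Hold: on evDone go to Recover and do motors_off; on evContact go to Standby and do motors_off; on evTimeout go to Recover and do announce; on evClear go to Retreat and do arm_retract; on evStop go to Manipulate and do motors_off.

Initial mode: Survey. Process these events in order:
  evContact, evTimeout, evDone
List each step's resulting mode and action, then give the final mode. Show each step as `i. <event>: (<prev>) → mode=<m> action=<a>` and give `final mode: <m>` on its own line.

final mode: Hold

1. evContact: (Survey) → mode=Retreat action=announce
2. evTimeout: (Retreat) → mode=Retreat action=spin_ccw
3. evDone: (Retreat) → mode=Hold action=arm_retract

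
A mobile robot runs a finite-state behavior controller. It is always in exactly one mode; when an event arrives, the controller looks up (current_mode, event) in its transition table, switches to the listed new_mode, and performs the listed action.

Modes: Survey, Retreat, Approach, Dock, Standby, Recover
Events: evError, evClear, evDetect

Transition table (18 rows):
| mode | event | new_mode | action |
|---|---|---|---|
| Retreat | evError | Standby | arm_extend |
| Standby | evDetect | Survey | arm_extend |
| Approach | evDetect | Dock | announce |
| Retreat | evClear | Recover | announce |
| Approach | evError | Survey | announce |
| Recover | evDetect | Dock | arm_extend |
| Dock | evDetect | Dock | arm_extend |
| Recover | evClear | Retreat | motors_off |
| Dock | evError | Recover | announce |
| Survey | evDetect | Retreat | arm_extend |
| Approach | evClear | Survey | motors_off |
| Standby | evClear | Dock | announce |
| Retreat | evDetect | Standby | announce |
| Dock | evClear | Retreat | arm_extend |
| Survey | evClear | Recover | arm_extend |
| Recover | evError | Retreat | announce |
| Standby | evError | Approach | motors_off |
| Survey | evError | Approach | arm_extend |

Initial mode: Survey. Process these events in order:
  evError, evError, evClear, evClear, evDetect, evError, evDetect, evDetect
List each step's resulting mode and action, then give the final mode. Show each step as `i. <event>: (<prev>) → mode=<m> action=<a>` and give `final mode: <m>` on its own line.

final mode: Dock

1. evError: (Survey) → mode=Approach action=arm_extend
2. evError: (Approach) → mode=Survey action=announce
3. evClear: (Survey) → mode=Recover action=arm_extend
4. evClear: (Recover) → mode=Retreat action=motors_off
5. evDetect: (Retreat) → mode=Standby action=announce
6. evError: (Standby) → mode=Approach action=motors_off
7. evDetect: (Approach) → mode=Dock action=announce
8. evDetect: (Dock) → mode=Dock action=arm_extend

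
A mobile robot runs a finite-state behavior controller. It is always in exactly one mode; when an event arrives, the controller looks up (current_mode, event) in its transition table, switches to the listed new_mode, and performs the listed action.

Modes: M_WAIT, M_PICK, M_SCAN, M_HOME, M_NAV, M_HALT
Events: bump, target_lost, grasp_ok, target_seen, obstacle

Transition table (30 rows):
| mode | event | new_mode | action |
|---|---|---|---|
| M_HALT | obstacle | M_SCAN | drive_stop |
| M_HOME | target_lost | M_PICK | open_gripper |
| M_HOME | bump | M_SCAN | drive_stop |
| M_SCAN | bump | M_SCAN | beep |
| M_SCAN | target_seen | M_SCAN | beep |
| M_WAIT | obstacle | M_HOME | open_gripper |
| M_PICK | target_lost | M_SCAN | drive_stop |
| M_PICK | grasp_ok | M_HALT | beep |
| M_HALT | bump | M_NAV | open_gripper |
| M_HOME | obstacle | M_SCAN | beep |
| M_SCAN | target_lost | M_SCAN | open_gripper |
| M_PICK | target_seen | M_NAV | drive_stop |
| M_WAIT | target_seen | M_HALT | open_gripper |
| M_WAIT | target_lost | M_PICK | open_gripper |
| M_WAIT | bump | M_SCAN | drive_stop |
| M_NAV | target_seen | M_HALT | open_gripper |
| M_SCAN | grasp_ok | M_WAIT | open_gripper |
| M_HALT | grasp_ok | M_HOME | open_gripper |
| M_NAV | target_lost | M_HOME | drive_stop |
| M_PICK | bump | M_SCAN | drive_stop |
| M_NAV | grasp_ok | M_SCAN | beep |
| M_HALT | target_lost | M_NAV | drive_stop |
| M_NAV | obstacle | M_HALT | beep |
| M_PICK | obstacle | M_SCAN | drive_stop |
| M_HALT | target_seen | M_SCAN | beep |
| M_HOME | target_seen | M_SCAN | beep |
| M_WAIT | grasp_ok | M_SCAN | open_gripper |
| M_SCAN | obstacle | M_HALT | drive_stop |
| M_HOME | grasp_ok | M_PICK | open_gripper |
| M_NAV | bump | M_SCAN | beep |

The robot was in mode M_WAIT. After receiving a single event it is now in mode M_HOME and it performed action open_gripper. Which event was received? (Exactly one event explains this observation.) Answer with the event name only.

try bump: (M_WAIT, bump) → (M_SCAN, drive_stop)
try target_lost: (M_WAIT, target_lost) → (M_PICK, open_gripper)
try grasp_ok: (M_WAIT, grasp_ok) → (M_SCAN, open_gripper)
try target_seen: (M_WAIT, target_seen) → (M_HALT, open_gripper)
try obstacle: (M_WAIT, obstacle) → (M_HOME, open_gripper)  ← matches

obstacle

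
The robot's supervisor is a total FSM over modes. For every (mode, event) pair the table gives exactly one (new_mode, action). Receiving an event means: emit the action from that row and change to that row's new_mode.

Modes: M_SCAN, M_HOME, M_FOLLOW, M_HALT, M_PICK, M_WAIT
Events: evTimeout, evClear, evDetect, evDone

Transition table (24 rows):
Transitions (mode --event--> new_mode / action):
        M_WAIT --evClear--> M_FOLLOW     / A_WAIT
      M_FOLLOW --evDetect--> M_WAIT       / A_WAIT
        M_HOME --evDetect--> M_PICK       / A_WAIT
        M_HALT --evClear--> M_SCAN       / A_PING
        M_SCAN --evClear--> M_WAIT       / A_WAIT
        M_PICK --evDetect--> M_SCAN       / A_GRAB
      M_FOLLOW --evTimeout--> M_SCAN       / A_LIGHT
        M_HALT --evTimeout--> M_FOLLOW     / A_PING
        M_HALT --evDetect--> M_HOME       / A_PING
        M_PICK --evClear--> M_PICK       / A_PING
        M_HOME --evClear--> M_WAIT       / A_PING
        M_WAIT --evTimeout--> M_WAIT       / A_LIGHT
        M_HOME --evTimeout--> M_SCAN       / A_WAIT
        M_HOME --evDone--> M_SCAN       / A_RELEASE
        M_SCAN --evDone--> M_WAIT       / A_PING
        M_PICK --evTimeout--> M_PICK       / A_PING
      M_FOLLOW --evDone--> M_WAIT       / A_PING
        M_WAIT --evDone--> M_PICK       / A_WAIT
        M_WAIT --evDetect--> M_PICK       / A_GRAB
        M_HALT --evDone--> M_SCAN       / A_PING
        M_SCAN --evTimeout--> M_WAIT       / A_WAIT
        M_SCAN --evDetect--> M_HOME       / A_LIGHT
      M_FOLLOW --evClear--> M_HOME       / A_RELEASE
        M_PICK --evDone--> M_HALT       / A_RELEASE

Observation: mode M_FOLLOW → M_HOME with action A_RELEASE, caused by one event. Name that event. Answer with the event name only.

try evTimeout: (M_FOLLOW, evTimeout) → (M_SCAN, A_LIGHT)
try evClear: (M_FOLLOW, evClear) → (M_HOME, A_RELEASE)  ← matches
try evDetect: (M_FOLLOW, evDetect) → (M_WAIT, A_WAIT)
try evDone: (M_FOLLOW, evDone) → (M_WAIT, A_PING)

evClear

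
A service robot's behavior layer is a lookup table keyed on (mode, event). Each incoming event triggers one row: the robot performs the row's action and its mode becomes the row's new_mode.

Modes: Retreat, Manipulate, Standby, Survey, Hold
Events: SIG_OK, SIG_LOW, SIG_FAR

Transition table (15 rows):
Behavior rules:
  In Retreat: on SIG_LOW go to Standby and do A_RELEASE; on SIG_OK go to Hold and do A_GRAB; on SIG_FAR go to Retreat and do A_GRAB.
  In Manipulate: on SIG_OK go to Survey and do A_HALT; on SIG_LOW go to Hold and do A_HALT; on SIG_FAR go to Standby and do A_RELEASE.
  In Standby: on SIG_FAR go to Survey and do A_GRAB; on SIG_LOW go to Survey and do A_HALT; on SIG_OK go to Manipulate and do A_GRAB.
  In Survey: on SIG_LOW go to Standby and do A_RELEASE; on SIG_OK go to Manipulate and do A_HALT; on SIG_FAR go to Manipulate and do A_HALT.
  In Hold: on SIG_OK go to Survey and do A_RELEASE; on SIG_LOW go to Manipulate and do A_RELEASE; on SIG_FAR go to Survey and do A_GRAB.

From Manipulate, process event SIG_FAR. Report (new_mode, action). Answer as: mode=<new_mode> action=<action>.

current mode = Manipulate; filter table to that mode:
  (Manipulate, SIG_OK) → (Survey, A_HALT)
  (Manipulate, SIG_LOW) → (Hold, A_HALT)
  (Manipulate, SIG_FAR) → (Standby, A_RELEASE)  ← event matches
event = SIG_FAR selects (Standby, A_RELEASE)

mode=Standby action=A_RELEASE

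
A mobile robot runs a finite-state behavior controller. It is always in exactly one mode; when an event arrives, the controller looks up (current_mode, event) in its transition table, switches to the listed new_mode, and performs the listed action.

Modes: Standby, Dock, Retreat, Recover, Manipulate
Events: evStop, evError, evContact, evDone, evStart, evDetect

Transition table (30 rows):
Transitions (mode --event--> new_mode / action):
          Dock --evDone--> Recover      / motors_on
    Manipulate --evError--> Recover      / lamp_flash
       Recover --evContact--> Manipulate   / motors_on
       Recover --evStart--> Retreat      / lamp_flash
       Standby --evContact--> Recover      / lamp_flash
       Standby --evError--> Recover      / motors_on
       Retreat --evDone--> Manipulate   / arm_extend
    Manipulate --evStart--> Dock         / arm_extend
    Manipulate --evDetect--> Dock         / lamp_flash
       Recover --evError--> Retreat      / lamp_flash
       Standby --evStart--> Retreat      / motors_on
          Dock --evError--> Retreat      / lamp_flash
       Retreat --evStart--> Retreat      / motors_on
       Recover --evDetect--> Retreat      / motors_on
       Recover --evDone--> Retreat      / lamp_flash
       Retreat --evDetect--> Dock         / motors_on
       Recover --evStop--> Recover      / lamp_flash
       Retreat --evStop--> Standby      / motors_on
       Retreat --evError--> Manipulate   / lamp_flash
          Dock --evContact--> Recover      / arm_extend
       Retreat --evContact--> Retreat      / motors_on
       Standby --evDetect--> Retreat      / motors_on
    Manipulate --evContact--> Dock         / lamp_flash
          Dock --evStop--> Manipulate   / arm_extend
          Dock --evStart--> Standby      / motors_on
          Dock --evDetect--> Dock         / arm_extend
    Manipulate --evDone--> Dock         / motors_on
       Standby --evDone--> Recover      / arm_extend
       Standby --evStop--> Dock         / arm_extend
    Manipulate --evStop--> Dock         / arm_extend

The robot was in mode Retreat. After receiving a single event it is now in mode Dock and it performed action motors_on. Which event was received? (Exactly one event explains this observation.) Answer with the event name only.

evDetect

try evStop: (Retreat, evStop) → (Standby, motors_on)
try evError: (Retreat, evError) → (Manipulate, lamp_flash)
try evContact: (Retreat, evContact) → (Retreat, motors_on)
try evDone: (Retreat, evDone) → (Manipulate, arm_extend)
try evStart: (Retreat, evStart) → (Retreat, motors_on)
try evDetect: (Retreat, evDetect) → (Dock, motors_on)  ← matches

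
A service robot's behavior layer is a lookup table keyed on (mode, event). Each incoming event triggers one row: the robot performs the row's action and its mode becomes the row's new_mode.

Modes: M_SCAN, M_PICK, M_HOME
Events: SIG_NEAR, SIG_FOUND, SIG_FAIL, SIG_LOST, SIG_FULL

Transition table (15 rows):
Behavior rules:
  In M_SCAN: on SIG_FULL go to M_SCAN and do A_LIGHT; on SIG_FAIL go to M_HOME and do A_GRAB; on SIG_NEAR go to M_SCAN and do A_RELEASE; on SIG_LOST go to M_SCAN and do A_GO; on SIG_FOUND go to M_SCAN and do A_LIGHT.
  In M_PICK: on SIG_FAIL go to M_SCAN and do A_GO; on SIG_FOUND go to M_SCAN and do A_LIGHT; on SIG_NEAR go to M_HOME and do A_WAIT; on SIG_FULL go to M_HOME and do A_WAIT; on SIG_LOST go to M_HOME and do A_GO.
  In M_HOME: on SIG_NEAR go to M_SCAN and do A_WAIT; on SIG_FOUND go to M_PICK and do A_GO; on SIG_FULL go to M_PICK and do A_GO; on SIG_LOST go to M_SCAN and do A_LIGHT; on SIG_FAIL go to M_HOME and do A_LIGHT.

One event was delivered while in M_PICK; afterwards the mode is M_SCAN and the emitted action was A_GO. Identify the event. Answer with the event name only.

try SIG_NEAR: (M_PICK, SIG_NEAR) → (M_HOME, A_WAIT)
try SIG_FOUND: (M_PICK, SIG_FOUND) → (M_SCAN, A_LIGHT)
try SIG_FAIL: (M_PICK, SIG_FAIL) → (M_SCAN, A_GO)  ← matches
try SIG_LOST: (M_PICK, SIG_LOST) → (M_HOME, A_GO)
try SIG_FULL: (M_PICK, SIG_FULL) → (M_HOME, A_WAIT)

SIG_FAIL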